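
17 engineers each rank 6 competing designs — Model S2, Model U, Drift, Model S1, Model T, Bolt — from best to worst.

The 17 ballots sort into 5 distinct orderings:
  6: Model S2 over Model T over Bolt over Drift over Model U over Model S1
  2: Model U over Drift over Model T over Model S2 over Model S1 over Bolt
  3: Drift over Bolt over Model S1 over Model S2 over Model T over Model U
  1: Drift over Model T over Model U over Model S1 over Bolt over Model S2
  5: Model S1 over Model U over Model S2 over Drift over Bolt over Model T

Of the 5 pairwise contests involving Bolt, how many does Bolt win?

2

Bolt against each rival (17 engineers):
Bolt vs Model S2: Bolt preferred on 3+1 = 4 ballots; Model S2 wins 13–4.
Bolt vs Model U: 6+3 = 9 for Bolt, 8 for Model U — Bolt by 9–8.
Bolt–Drift: Drift 11–6.
Bolt vs Model S1: 6+3 = 9 for Bolt, 8 for Model S1 — Bolt by 9–8.
Bolt–Model T: Model T 9–8.
Bolt beats Model U, Model S1; loses to Model S2, Drift, Model T — 2 pairwise wins.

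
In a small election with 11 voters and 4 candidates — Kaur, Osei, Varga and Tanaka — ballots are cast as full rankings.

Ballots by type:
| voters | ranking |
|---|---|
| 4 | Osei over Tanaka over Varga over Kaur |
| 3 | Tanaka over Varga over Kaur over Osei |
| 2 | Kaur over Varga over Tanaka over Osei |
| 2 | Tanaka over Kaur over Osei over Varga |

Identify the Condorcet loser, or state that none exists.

Head-to-head results (11 voters):
Kaur vs Osei: 3+2+2 = 7 for Kaur, 4 for Osei — Kaur by 7–4.
Kaur vs Varga: 4 to 7, Varga.
Kaur vs Tanaka: Tanaka wins 9–2.
Osei vs Varga: 4+2 = 6 for Osei, 5 for Varga — Osei by 6–5.
Osei vs Tanaka: 4 to 7, Tanaka.
Varga vs Tanaka: 2 for Varga, 9 for Tanaka — Tanaka by 9–2.
Each candidate has at least one pairwise win (Kaur beats Osei; Osei beats Varga; Varga beats Kaur; Tanaka beats Kaur) — no Condorcet loser.

none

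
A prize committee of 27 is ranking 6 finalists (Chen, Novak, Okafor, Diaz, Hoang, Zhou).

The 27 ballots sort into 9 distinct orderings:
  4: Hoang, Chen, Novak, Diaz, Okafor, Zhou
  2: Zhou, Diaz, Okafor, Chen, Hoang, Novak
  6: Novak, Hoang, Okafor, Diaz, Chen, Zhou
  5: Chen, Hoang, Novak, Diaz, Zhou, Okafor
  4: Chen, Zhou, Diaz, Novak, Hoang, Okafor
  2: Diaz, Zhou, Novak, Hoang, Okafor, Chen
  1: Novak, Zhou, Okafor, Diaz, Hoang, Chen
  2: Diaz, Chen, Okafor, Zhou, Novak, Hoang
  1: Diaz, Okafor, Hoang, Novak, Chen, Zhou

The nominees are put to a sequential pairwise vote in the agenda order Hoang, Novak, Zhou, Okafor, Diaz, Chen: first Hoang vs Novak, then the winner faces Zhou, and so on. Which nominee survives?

Chen

Round 1: Hoang vs Novak — 12–15, Novak advances.
Round 2: Novak vs Zhou — 17–10, Novak advances.
Round 3: Novak vs Okafor — 22–5, Novak advances.
Round 4: Novak vs Diaz — 16–11, Novak advances.
Round 5: Novak vs Chen — 10–17, Chen advances.
The agenda winner is Chen.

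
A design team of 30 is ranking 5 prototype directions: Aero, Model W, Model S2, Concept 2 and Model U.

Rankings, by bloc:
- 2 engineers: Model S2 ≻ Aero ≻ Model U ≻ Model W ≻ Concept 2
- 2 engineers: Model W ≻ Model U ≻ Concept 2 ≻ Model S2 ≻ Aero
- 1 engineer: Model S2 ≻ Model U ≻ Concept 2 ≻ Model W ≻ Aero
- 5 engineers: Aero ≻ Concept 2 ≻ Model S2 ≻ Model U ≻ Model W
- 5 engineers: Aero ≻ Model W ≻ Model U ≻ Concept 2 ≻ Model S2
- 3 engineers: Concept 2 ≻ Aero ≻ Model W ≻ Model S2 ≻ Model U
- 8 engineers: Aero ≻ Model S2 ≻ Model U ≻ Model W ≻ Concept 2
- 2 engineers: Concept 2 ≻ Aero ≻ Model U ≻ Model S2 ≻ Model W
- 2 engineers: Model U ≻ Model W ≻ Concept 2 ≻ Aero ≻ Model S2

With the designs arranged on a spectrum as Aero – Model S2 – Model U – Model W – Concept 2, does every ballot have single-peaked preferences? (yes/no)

no

Axis positions: Aero=1, Model S2=2, Model U=3, Model W=4, Concept 2=5.
Bloc 1 (peak Model S2 at position 2): ranking walks positions 2-1-3-4-5, expanding outward from the peak — single-peaked.
Bloc 2 (peak Model W at position 4): ranking walks positions 4-3-5-2-1, expanding outward from the peak — single-peaked.
Bloc 3: ranking walks positions 2-3-5-4-1; Concept 2 is ranked above Model W even though Model W lies between Concept 2 and the peak Model S2 on the axis — preferences dip and rise again. Not single-peaked.
Bloc 4: ranking walks positions 1-5-2-3-4; Concept 2 is ranked above Model S2 even though Model S2 lies between Concept 2 and the peak Aero on the axis — preferences dip and rise again. Not single-peaked.
Bloc 5: ranking walks positions 1-4-3-5-2; Model W is ranked above Model S2 even though Model S2 lies between Model W and the peak Aero on the axis — preferences dip and rise again. Not single-peaked.
Bloc 6: ranking walks positions 5-1-4-2-3; Aero is ranked above Model W even though Model W lies between Aero and the peak Concept 2 on the axis — preferences dip and rise again. Not single-peaked.
Bloc 7 (peak Aero at position 1): ranking walks positions 1-2-3-4-5, expanding outward from the peak — single-peaked.
Bloc 8: ranking walks positions 5-1-3-2-4; Aero is ranked above Model W even though Model W lies between Aero and the peak Concept 2 on the axis — preferences dip and rise again. Not single-peaked.
Bloc 9: ranking walks positions 3-4-5-1-2; Aero is ranked above Model S2 even though Model S2 lies between Aero and the peak Model U on the axis — preferences dip and rise again. Not single-peaked.
Bloc 3 violates single-peakedness, so the profile is not single-peaked on this axis.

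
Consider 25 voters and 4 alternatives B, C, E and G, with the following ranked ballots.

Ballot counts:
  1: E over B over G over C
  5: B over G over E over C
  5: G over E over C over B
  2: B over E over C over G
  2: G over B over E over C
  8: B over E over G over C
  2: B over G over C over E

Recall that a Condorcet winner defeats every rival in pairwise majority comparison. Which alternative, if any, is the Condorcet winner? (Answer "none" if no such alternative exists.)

Head-to-head results (25 voters):
B vs C: B is ranked higher on 1+5+2+2+8+2 = 20 ballots, C on 5. B wins 20–5.
B vs E: B, 19–6.
B vs G: B, 18–7.
C vs E: C preferred on 2 ballots; E wins 23–2.
C vs G: C preferred on 2 ballots; G wins 23–2.
E vs G: 1+2+8 = 11 for E, 14 for G — G by 14–11.
Only B has no losses; B is the Condorcet winner.

B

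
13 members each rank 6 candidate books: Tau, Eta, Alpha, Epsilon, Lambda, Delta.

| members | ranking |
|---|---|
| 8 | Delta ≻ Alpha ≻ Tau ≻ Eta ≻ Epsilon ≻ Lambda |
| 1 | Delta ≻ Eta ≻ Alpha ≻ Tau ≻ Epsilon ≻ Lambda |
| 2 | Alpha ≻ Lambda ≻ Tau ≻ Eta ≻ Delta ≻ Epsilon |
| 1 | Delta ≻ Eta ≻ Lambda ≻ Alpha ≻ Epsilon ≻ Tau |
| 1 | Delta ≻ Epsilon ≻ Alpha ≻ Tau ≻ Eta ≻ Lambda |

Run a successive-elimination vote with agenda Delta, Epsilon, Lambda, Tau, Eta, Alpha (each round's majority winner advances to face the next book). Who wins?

Delta

Round 1: Delta vs Epsilon — 13–0, Delta advances.
Round 2: Delta vs Lambda — 11–2, Delta advances.
Round 3: Delta vs Tau — 11–2, Delta advances.
Round 4: Delta vs Eta — 11–2, Delta advances.
Round 5: Delta vs Alpha — 11–2, Delta advances.
The agenda winner is Delta.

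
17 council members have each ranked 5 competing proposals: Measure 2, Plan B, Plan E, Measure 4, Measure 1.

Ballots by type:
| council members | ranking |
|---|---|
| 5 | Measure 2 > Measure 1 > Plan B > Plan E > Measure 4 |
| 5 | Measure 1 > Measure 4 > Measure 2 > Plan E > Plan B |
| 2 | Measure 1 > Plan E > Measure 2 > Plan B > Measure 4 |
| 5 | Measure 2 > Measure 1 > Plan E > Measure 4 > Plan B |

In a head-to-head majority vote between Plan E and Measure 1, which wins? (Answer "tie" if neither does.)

No ballot ranks Plan E above Measure 1: 0.
Ballots ranking Measure 1 above Plan E: 17 − 0 = 17.
Measure 1 wins the head-to-head 17–0.

Measure 1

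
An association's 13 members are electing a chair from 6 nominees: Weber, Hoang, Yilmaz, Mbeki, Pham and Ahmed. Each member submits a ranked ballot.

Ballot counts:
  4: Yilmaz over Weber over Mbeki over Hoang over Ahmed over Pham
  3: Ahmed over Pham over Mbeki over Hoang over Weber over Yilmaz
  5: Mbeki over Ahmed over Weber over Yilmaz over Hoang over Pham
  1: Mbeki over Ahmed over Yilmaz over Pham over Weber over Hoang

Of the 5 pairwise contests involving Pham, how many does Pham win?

0

Pham against each rival (13 voters):
Pham vs Weber: Pham is ranked higher on 3+1 = 4 ballots, Weber on 9. Weber wins 9–4.
Pham vs Hoang: 4 to 9, Hoang.
Pham vs Yilmaz: Yilmaz wins 10–3.
Pham vs Mbeki: Pham is ranked higher on 3 ballots, Mbeki on 10. Mbeki wins 10–3.
Pham vs Ahmed: Pham preferred on 0 ballots; Ahmed wins 13–0.
Pham beats no one; loses to Weber, Hoang, Yilmaz, Mbeki, Ahmed — 0 pairwise wins.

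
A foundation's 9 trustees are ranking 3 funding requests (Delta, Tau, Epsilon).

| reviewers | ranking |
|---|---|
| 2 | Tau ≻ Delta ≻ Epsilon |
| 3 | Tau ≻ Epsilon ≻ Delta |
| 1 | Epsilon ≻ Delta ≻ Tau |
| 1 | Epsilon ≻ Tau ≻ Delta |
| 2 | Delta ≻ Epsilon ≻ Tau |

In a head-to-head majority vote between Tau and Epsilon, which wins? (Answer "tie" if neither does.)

Ballots ranking Tau above Epsilon: 2 + 3 = 5.
Ballots ranking Epsilon above Tau: 9 − 5 = 4.
Tau wins the head-to-head 5–4.

Tau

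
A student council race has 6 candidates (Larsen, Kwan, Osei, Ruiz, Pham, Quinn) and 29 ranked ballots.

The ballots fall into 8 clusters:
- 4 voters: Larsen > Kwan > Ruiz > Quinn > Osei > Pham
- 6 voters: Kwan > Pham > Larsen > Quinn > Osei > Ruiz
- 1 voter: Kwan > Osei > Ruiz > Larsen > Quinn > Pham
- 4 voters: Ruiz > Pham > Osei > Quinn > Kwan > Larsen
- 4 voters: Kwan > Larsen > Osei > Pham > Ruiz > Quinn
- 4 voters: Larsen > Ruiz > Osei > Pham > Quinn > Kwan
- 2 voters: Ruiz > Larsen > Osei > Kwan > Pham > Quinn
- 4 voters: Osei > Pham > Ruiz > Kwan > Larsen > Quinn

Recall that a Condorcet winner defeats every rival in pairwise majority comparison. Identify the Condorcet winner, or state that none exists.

Kwan

Head-to-head results (29 voters):
Larsen vs Kwan: Larsen preferred on 4+4+2 = 10 ballots; Kwan wins 19–10.
Larsen vs Osei: Larsen preferred on 4+6+4+4+2 = 20 ballots; Larsen wins 20–9.
Larsen vs Ruiz: Larsen is ranked higher on 4+6+4+4 = 18 ballots, Ruiz on 11. Larsen wins 18–11.
Larsen vs Pham: 4+1+4+4+2 = 15 for Larsen, 14 for Pham — Larsen by 15–14.
Larsen vs Quinn: 25 to 4, Larsen.
Kwan vs Osei: Kwan preferred on 4+6+1+4 = 15 ballots; Kwan wins 15–14.
Kwan vs Ruiz: 4+6+1+4 = 15 for Kwan, 14 for Ruiz — Kwan by 15–14.
Kwan vs Pham: 4+6+1+4+2 = 17 for Kwan, 12 for Pham — Kwan by 17–12.
Kwan vs Quinn: Kwan is ranked higher on 4+6+1+4+2+4 = 21 ballots, Quinn on 8. Kwan wins 21–8.
Osei vs Ruiz: Osei is ranked higher on 6+1+4+4 = 15 ballots, Ruiz on 14. Osei wins 15–14.
Osei vs Pham: Osei is ranked higher on 4+1+4+4+2+4 = 19 ballots, Pham on 10. Osei wins 19–10.
Osei vs Quinn: 1+4+4+4+2+4 = 19 for Osei, 10 for Quinn — Osei by 19–10.
Ruiz vs Pham: Ruiz is ranked higher on 4+1+4+4+2 = 15 ballots, Pham on 14. Ruiz wins 15–14.
Ruiz vs Quinn: Ruiz preferred on 23 ballots; Ruiz wins 23–6.
Pham vs Quinn: 6+4+4+4+2+4 = 24 for Pham, 5 for Quinn — Pham by 24–5.
Kwan defeats every rival head-to-head and is the Condorcet winner.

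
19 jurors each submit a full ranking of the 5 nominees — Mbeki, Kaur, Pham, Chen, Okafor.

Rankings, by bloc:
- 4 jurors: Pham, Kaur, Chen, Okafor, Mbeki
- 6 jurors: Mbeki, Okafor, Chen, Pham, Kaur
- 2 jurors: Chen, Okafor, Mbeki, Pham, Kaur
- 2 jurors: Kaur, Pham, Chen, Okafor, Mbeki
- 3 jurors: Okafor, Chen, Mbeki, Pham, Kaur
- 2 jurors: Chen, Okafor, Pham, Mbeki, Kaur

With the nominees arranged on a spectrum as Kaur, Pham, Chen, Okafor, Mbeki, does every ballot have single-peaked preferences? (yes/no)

Axis positions: Kaur=1, Pham=2, Chen=3, Okafor=4, Mbeki=5.
Bloc 1 (peak Pham at position 2): ranking walks positions 2-1-3-4-5, expanding outward from the peak — single-peaked.
Bloc 2 (peak Mbeki at position 5): ranking walks positions 5-4-3-2-1, expanding outward from the peak — single-peaked.
Bloc 3 (peak Chen at position 3): ranking walks positions 3-4-5-2-1, expanding outward from the peak — single-peaked.
Bloc 4 (peak Kaur at position 1): ranking walks positions 1-2-3-4-5, expanding outward from the peak — single-peaked.
Bloc 5 (peak Okafor at position 4): ranking walks positions 4-3-5-2-1, expanding outward from the peak — single-peaked.
Bloc 6 (peak Chen at position 3): ranking walks positions 3-4-2-5-1, expanding outward from the peak — single-peaked.
Every ranking is single-peaked on this axis.

yes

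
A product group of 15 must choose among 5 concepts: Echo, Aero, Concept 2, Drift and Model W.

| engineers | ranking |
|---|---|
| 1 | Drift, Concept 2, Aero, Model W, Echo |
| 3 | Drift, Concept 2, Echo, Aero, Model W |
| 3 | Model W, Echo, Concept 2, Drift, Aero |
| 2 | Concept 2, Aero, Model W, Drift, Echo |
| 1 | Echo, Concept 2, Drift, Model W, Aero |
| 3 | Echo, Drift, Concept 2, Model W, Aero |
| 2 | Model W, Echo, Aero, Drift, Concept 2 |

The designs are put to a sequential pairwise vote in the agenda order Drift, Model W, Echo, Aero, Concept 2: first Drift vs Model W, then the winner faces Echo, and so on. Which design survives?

Round 1: Drift vs Model W — 8–7, Drift advances.
Round 2: Drift vs Echo — 6–9, Echo advances.
Round 3: Echo vs Aero — 12–3, Echo advances.
Round 4: Echo vs Concept 2 — 9–6, Echo advances.
Echo survives the agenda.

Echo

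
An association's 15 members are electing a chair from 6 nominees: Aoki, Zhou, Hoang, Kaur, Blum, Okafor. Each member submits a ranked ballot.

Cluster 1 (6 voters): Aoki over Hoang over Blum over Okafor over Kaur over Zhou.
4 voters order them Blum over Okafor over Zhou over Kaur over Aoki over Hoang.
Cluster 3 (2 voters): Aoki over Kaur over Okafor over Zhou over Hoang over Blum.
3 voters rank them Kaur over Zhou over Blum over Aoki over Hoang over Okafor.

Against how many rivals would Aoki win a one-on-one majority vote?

Aoki against each rival (15 voters):
Aoki vs Zhou: 6+2 = 8 for Aoki, 7 for Zhou — Aoki by 8–7.
Aoki vs Hoang: 15 to 0, Aoki.
Aoki vs Kaur: 6+2 = 8 for Aoki, 7 for Kaur — Aoki by 8–7.
Aoki–Blum: Aoki 8–7.
Aoki vs Okafor: Aoki, 11–4.
Aoki beats Zhou, Hoang, Kaur, Blum, Okafor — 5 pairwise wins.

5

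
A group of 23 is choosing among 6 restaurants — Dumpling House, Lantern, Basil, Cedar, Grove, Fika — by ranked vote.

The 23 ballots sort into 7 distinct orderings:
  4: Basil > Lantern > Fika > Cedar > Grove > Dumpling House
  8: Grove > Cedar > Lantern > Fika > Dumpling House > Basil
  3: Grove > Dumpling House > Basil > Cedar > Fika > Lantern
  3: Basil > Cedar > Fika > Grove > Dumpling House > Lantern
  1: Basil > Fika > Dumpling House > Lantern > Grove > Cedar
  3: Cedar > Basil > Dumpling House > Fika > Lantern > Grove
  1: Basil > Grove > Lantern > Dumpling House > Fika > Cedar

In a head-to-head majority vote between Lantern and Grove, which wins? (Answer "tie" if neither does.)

Ballots ranking Lantern above Grove: 4 + 1 + 3 = 8.
Ballots ranking Grove above Lantern: 23 − 8 = 15.
Grove wins the head-to-head 15–8.

Grove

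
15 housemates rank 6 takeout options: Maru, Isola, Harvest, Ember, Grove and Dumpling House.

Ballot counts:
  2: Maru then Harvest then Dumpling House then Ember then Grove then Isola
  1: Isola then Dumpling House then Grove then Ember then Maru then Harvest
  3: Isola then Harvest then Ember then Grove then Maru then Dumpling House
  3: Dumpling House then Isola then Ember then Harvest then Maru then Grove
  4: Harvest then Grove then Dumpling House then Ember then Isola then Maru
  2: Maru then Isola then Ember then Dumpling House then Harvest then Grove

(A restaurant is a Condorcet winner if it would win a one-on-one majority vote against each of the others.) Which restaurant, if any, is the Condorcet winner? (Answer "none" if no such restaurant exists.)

Check each pair by majority over 15 ballots:
Maru vs Isola: Isola wins 11–4.
Maru vs Harvest: Harvest wins 10–5.
Maru vs Ember: Ember, 11–4.
Maru–Grove: Grove 8–7.
Maru vs Dumpling House: Dumpling House, 8–7.
Isola vs Harvest: Isola, 9–6.
Isola–Ember: Isola 9–6.
Isola–Grove: Isola 9–6.
Isola–Dumpling House: Dumpling House 9–6.
Harvest vs Ember: Harvest wins 9–6.
Harvest vs Grove: Harvest, 14–1.
Harvest vs Dumpling House: Harvest wins 9–6.
Ember vs Grove: Ember wins 10–5.
Ember–Dumpling House: Dumpling House 10–5.
Grove–Dumpling House: Dumpling House 8–7.
No restaurant is unbeaten: Maru loses to Isola; Isola loses to Dumpling House; Harvest loses to Isola; Ember loses to Isola; Grove loses to Isola; Dumpling House loses to Harvest. In particular Isola beats Harvest beats Dumpling House beats Isola is a majority cycle — no Condorcet winner exists.

none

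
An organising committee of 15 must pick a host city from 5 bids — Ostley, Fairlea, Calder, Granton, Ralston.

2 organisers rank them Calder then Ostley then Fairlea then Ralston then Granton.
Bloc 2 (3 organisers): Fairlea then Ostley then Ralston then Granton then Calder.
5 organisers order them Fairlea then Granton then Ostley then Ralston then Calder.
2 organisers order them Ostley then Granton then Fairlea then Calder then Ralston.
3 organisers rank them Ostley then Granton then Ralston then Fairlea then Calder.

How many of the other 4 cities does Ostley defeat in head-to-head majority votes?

Ostley against each rival (15 organisers):
Ostley vs Fairlea: Fairlea, 8–7.
Ostley vs Calder: Ostley wins 13–2.
Ostley vs Granton: Ostley preferred on 2+3+2+3 = 10 ballots; Ostley wins 10–5.
Ostley vs Ralston: Ostley wins 15–0.
Ostley beats Calder, Granton, Ralston; loses to Fairlea — 3 pairwise wins.

3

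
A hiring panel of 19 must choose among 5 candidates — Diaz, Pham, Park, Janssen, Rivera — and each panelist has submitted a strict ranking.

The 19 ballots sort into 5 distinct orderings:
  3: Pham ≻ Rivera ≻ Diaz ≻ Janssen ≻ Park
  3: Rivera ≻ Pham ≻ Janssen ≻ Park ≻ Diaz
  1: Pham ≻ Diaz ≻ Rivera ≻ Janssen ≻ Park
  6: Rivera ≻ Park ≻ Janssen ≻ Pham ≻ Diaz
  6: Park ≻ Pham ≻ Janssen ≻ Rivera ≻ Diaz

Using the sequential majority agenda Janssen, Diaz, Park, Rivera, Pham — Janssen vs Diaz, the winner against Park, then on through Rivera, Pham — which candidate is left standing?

Pham

Round 1: Janssen vs Diaz — 15–4, Janssen advances.
Round 2: Janssen vs Park — 7–12, Park advances.
Round 3: Park vs Rivera — 6–13, Rivera advances.
Round 4: Rivera vs Pham — 9–10, Pham advances.
The agenda winner is Pham.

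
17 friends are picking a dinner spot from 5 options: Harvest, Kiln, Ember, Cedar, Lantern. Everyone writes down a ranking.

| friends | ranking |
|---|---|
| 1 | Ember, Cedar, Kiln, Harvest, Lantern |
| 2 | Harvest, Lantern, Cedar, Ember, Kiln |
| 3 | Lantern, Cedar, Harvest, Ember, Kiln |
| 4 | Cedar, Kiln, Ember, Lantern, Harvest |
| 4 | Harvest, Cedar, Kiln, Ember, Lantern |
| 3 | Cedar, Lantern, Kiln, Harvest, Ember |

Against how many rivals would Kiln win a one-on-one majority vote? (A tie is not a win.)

2

Kiln against each rival (17 friends):
Kiln–Harvest: Harvest 9–8.
Kiln vs Ember: Kiln wins 11–6.
Kiln vs Cedar: Cedar wins 17–0.
Kiln vs Lantern: 1+4+4 = 9 for Kiln, 8 for Lantern — Kiln by 9–8.
Kiln beats Ember, Lantern; loses to Harvest, Cedar — 2 pairwise wins.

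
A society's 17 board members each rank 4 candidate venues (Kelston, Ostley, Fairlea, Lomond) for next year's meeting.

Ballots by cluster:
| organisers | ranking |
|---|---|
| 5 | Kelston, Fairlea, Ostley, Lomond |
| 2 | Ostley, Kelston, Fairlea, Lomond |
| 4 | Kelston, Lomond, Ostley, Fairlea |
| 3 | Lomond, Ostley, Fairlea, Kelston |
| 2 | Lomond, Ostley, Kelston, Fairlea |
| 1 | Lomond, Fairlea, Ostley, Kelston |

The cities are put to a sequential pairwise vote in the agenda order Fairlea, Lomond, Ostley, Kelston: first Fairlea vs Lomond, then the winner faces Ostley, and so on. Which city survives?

Kelston

Round 1: Fairlea vs Lomond — 7–10, Lomond advances.
Round 2: Lomond vs Ostley — 10–7, Lomond advances.
Round 3: Lomond vs Kelston — 6–11, Kelston advances.
The agenda winner is Kelston.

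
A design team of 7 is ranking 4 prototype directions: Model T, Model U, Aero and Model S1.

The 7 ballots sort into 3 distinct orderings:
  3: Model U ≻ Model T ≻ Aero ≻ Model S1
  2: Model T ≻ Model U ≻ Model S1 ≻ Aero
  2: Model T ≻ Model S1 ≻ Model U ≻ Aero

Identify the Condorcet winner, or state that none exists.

Model T

Pairwise majorities:
Model T vs Model U: 4 to 3, Model T.
Model T vs Aero: 7 to 0, Model T.
Model T vs Model S1: Model T preferred on 3+2+2 = 7 ballots; Model T wins 7–0.
Model U vs Aero: Model U preferred on 3+2+2 = 7 ballots; Model U wins 7–0.
Model U vs Model S1: Model U is ranked higher on 3+2 = 5 ballots, Model S1 on 2. Model U wins 5–2.
Aero vs Model S1: 3 to 4, Model S1.
Model T beats each of Model U, Aero, Model S1 — Model T is the Condorcet winner.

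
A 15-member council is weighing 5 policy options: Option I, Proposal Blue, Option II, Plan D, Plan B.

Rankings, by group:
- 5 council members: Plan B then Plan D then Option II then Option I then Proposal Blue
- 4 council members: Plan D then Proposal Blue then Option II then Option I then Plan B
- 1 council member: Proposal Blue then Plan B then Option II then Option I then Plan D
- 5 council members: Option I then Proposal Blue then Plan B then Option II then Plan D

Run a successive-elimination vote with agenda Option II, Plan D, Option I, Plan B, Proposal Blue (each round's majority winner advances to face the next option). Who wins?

Round 1: Option II vs Plan D — 6–9, Plan D advances.
Round 2: Plan D vs Option I — 9–6, Plan D advances.
Round 3: Plan D vs Plan B — 4–11, Plan B advances.
Round 4: Plan B vs Proposal Blue — 5–10, Proposal Blue advances.
Proposal Blue survives the agenda.

Proposal Blue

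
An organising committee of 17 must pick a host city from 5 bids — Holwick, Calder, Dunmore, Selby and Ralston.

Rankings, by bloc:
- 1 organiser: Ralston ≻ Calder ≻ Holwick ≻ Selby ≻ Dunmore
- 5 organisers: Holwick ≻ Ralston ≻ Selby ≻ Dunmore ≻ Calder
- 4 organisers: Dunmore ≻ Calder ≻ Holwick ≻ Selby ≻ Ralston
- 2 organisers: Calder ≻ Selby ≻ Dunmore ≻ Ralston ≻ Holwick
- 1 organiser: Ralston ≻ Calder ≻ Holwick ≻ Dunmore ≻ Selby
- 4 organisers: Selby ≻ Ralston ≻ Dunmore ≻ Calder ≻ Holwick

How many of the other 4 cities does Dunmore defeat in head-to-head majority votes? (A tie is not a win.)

Dunmore against each rival (17 organisers):
Dunmore vs Holwick: Dunmore is ranked higher on 4+2+4 = 10 ballots, Holwick on 7. Dunmore wins 10–7.
Dunmore vs Calder: Dunmore wins 13–4.
Dunmore vs Selby: 4+1 = 5 for Dunmore, 12 for Selby — Selby by 12–5.
Dunmore–Ralston: Ralston 11–6.
Dunmore beats Holwick, Calder; loses to Selby, Ralston — 2 pairwise wins.

2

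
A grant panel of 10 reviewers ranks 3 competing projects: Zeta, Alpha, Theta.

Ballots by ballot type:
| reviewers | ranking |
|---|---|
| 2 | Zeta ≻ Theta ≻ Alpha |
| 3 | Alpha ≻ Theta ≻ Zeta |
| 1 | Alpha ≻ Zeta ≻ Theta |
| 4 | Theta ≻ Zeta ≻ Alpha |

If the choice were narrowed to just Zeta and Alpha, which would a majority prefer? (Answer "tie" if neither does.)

Ballots ranking Zeta above Alpha: 2 + 4 = 6.
Ballots ranking Alpha above Zeta: 10 − 6 = 4.
Zeta wins the head-to-head 6–4.

Zeta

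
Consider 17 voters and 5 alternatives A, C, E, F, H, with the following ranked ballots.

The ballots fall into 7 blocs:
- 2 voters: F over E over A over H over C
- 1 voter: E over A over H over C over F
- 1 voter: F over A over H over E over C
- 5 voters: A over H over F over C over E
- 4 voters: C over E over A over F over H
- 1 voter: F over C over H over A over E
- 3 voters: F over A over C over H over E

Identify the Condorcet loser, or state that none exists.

E

Head-to-head results (17 voters):
A vs C: A, 12–5.
A vs E: 10 to 7, A.
A vs F: A, 10–7.
A vs H: 2+1+1+5+4+3 = 16 for A, 1 for H — A by 16–1.
C vs E: C preferred on 5+4+1+3 = 13 ballots; C wins 13–4.
C vs F: F, 12–5.
C vs H: C is ranked higher on 4+1+3 = 8 ballots, H on 9. H wins 9–8.
E vs F: F wins 12–5.
E–H: H 10–7.
F vs H: F, 11–6.
E loses to every other alternative — it is the Condorcet loser.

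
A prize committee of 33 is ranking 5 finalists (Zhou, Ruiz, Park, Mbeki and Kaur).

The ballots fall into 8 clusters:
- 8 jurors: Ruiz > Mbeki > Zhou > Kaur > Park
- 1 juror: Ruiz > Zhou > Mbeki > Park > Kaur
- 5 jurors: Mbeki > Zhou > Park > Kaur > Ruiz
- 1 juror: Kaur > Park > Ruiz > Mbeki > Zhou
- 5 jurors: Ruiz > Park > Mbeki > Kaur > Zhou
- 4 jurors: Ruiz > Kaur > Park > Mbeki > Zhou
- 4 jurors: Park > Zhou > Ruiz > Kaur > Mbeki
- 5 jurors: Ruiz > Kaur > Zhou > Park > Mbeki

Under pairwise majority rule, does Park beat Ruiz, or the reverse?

Ballots ranking Park above Ruiz: 5 + 1 + 4 = 10.
Ballots ranking Ruiz above Park: 33 − 10 = 23.
Ruiz wins the head-to-head 23–10.

Ruiz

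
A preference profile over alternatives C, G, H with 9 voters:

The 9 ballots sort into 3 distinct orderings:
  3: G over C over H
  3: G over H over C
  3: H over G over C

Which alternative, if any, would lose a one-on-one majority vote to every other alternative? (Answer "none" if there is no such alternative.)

Pairwise majorities:
C–G: G 9–0.
C–H: H 6–3.
G vs H: 3+3 = 6 for G, 3 for H — G by 6–3.
C loses to every other alternative — it is the Condorcet loser.

C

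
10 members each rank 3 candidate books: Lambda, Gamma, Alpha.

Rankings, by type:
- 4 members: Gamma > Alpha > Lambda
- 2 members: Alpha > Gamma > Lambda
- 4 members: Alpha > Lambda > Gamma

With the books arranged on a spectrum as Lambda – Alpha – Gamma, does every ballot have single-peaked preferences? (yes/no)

Axis positions: Lambda=1, Alpha=2, Gamma=3.
Type 1 (peak Gamma at position 3): ranking walks positions 3-2-1, expanding outward from the peak — single-peaked.
Type 2 (peak Alpha at position 2): ranking walks positions 2-3-1, expanding outward from the peak — single-peaked.
Type 3 (peak Alpha at position 2): ranking walks positions 2-1-3, expanding outward from the peak — single-peaked.
Every ranking is single-peaked on this axis.

yes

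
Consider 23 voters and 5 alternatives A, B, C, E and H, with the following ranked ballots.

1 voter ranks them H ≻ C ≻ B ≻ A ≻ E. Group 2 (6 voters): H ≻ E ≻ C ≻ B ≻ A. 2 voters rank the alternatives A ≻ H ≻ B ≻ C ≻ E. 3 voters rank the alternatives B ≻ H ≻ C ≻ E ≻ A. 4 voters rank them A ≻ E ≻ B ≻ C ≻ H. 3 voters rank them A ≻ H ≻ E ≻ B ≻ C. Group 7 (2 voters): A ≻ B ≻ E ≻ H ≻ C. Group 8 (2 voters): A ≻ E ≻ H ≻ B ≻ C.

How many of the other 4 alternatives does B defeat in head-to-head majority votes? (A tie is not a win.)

B against each rival (23 voters):
B vs A: A wins 13–10.
B vs C: 16 to 7, B.
B vs E: 8 to 15, E.
B vs H: H wins 14–9.
B beats C; loses to A, E, H — 1 pairwise win.

1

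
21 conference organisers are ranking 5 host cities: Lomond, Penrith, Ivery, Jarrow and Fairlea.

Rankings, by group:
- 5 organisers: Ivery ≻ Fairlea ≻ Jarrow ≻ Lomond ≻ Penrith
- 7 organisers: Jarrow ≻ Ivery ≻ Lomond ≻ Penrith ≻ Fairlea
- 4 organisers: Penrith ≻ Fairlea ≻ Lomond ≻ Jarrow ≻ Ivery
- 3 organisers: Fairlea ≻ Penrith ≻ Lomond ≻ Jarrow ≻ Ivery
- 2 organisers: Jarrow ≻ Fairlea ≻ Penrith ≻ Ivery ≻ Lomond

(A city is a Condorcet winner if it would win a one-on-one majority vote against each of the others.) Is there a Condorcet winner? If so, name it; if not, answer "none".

none

Pairwise majorities:
Lomond–Penrith: Lomond 12–9.
Lomond–Ivery: Ivery 14–7.
Lomond vs Jarrow: 7 to 14, Jarrow.
Lomond–Fairlea: Fairlea 14–7.
Penrith vs Ivery: 9 to 12, Ivery.
Penrith vs Jarrow: Penrith is ranked higher on 4+3 = 7 ballots, Jarrow on 14. Jarrow wins 14–7.
Penrith vs Fairlea: Penrith wins 11–10.
Ivery vs Jarrow: Jarrow wins 16–5.
Ivery vs Fairlea: Ivery wins 12–9.
Jarrow–Fairlea: Fairlea 12–9.
Every city loses at least once (Lomond loses to Ivery; Penrith loses to Lomond; Ivery loses to Jarrow; Jarrow loses to Fairlea; Fairlea loses to Penrith). The majority relation contains the cycle Lomond beats Penrith beats Fairlea beats Lomond, so there is no Condorcet winner.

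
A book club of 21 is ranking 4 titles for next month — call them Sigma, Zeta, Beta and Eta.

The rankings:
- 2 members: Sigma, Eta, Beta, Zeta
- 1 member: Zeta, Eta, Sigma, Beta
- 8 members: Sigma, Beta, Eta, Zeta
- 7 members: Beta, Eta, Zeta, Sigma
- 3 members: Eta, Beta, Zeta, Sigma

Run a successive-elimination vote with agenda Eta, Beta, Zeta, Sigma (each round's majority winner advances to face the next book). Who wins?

Sigma

Round 1: Eta vs Beta — 6–15, Beta advances.
Round 2: Beta vs Zeta — 20–1, Beta advances.
Round 3: Beta vs Sigma — 10–11, Sigma advances.
Sigma survives the agenda.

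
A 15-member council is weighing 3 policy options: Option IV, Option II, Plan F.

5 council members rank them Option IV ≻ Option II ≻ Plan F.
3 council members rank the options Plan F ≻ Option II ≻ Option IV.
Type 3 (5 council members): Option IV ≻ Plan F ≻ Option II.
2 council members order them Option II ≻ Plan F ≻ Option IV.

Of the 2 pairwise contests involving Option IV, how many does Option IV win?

2

Option IV against each rival (15 council members):
Option IV vs Option II: 5+5 = 10 for Option IV, 5 for Option II — Option IV by 10–5.
Option IV vs Plan F: Option IV, 10–5.
Option IV beats Option II, Plan F — 2 pairwise wins.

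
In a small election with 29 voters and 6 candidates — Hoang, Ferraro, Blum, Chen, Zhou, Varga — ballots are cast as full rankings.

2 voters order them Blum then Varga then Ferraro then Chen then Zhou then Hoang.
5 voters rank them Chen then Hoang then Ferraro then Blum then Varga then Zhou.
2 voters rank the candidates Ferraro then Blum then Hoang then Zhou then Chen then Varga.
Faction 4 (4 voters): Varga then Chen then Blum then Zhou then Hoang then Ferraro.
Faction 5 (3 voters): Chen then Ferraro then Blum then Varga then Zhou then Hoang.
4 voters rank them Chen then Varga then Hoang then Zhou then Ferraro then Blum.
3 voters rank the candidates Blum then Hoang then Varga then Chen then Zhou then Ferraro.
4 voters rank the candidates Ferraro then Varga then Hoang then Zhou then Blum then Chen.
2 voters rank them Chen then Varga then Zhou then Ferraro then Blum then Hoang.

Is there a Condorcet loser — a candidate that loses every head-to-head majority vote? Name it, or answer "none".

Head-to-head results (29 voters):
Hoang vs Ferraro: 5+4+4+3 = 16 for Hoang, 13 for Ferraro — Hoang by 16–13.
Hoang vs Blum: 13 to 16, Blum.
Hoang vs Chen: Chen, 20–9.
Hoang vs Zhou: Hoang wins 18–11.
Hoang–Varga: Varga 19–10.
Ferraro vs Blum: 5+2+3+4+4+2 = 20 for Ferraro, 9 for Blum — Ferraro by 20–9.
Ferraro vs Chen: 2+2+4 = 8 for Ferraro, 21 for Chen — Chen by 21–8.
Ferraro vs Zhou: Ferraro, 16–13.
Ferraro vs Varga: Varga, 15–14.
Blum vs Chen: Chen wins 18–11.
Blum vs Zhou: Blum is ranked higher on 2+5+2+4+3+3 = 19 ballots, Zhou on 10. Blum wins 19–10.
Blum vs Varga: Blum wins 15–14.
Chen vs Zhou: Chen, 23–6.
Chen vs Varga: Chen, 16–13.
Zhou vs Varga: Zhou preferred on 2 ballots; Varga wins 27–2.
Only Zhou has no wins; Zhou is the Condorcet loser.

Zhou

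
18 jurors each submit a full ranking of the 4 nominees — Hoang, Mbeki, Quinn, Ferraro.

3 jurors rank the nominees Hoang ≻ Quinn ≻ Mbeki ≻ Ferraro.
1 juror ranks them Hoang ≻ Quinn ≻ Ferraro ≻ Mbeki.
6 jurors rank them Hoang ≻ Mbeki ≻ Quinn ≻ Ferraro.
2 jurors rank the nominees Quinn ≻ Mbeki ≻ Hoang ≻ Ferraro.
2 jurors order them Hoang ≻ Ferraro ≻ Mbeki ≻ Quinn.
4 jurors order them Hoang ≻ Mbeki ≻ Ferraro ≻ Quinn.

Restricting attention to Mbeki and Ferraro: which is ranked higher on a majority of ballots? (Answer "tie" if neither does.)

Mbeki

Ballots ranking Mbeki above Ferraro: 3 + 6 + 2 + 4 = 15.
Ballots ranking Ferraro above Mbeki: 18 − 15 = 3.
Mbeki wins the head-to-head 15–3.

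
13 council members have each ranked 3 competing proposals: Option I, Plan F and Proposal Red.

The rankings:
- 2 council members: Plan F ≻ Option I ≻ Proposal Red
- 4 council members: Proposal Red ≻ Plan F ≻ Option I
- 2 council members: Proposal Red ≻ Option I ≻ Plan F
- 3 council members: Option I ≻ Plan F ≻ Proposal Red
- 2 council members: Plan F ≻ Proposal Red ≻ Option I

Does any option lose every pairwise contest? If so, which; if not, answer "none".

Option I

Pairwise majorities:
Option I vs Plan F: Plan F wins 8–5.
Option I vs Proposal Red: Proposal Red wins 8–5.
Plan F vs Proposal Red: Plan F, 7–6.
Only Option I has no wins; Option I is the Condorcet loser.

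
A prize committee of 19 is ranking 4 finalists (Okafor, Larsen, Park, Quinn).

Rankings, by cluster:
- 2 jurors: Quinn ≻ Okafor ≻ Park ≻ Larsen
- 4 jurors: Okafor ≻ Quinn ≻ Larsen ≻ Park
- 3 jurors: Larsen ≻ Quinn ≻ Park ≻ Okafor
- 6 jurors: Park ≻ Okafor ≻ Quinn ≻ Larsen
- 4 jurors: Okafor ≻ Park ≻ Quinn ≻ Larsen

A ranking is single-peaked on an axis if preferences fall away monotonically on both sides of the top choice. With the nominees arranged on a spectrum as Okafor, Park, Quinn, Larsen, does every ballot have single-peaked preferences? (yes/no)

Axis positions: Okafor=1, Park=2, Quinn=3, Larsen=4.
Cluster 1: ranking walks positions 3-1-2-4; Okafor is ranked above Park even though Park lies between Okafor and the peak Quinn on the axis — preferences dip and rise again. Not single-peaked.
Cluster 2: ranking walks positions 1-3-4-2; Quinn is ranked above Park even though Park lies between Quinn and the peak Okafor on the axis — preferences dip and rise again. Not single-peaked.
Cluster 3 (peak Larsen at position 4): ranking walks positions 4-3-2-1, expanding outward from the peak — single-peaked.
Cluster 4 (peak Park at position 2): ranking walks positions 2-1-3-4, expanding outward from the peak — single-peaked.
Cluster 5 (peak Okafor at position 1): ranking walks positions 1-2-3-4, expanding outward from the peak — single-peaked.
Cluster 1 violates single-peakedness, so the profile is not single-peaked on this axis.

no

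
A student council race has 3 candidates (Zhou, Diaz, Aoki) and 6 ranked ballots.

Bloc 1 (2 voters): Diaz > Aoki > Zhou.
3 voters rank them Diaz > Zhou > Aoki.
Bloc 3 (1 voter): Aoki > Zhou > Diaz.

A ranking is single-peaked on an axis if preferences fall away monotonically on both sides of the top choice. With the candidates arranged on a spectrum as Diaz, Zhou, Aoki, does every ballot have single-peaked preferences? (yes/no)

no

Axis positions: Diaz=1, Zhou=2, Aoki=3.
Bloc 1: ranking walks positions 1-3-2; Aoki is ranked above Zhou even though Zhou lies between Aoki and the peak Diaz on the axis — preferences dip and rise again. Not single-peaked.
Bloc 2 (peak Diaz at position 1): ranking walks positions 1-2-3, expanding outward from the peak — single-peaked.
Bloc 3 (peak Aoki at position 3): ranking walks positions 3-2-1, expanding outward from the peak — single-peaked.
Bloc 1 violates single-peakedness, so the profile is not single-peaked on this axis.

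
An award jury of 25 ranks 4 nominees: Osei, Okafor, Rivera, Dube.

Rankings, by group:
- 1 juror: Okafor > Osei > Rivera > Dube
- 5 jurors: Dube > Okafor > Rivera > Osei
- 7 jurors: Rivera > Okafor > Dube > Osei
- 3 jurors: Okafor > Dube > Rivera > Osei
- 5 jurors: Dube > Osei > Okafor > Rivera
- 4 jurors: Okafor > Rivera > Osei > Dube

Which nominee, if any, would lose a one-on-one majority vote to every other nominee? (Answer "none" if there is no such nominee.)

Osei

Pairwise majorities:
Osei vs Okafor: Osei is ranked higher on 5 ballots, Okafor on 20. Okafor wins 20–5.
Osei–Rivera: Rivera 19–6.
Osei vs Dube: 1+4 = 5 for Osei, 20 for Dube — Dube by 20–5.
Okafor vs Rivera: Okafor is ranked higher on 1+5+3+5+4 = 18 ballots, Rivera on 7. Okafor wins 18–7.
Okafor vs Dube: Okafor preferred on 1+7+3+4 = 15 ballots; Okafor wins 15–10.
Rivera vs Dube: Dube, 13–12.
Osei is beaten in every head-to-head and is the Condorcet loser.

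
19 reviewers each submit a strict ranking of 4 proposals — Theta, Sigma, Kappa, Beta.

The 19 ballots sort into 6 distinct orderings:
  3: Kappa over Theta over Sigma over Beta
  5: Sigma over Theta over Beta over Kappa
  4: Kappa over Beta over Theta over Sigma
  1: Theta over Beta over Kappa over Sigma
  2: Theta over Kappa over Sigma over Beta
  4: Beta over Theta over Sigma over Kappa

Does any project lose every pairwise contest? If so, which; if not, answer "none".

Head-to-head results (19 reviewers):
Theta vs Sigma: Theta is ranked higher on 3+4+1+2+4 = 14 ballots, Sigma on 5. Theta wins 14–5.
Theta vs Kappa: Theta preferred on 5+1+2+4 = 12 ballots; Theta wins 12–7.
Theta vs Beta: Theta preferred on 3+5+1+2 = 11 ballots; Theta wins 11–8.
Sigma vs Kappa: 5+4 = 9 for Sigma, 10 for Kappa — Kappa by 10–9.
Sigma vs Beta: Sigma is ranked higher on 3+5+2 = 10 ballots, Beta on 9. Sigma wins 10–9.
Kappa vs Beta: 9 to 10, Beta.
Every project wins at least one matchup (Theta beats Sigma; Sigma beats Beta; Kappa beats Sigma; Beta beats Kappa), so there is no Condorcet loser.

none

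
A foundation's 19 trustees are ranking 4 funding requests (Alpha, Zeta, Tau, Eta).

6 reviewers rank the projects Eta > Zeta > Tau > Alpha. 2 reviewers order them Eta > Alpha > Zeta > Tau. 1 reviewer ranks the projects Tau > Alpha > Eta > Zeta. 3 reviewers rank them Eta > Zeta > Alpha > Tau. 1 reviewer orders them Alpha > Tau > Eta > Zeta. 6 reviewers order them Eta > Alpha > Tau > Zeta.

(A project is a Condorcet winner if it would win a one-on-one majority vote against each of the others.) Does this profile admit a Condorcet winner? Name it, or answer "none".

Head-to-head results (19 reviewers):
Alpha vs Zeta: 10 to 9, Alpha.
Alpha vs Tau: Alpha is ranked higher on 2+3+1+6 = 12 ballots, Tau on 7. Alpha wins 12–7.
Alpha vs Eta: 1+1 = 2 for Alpha, 17 for Eta — Eta by 17–2.
Zeta vs Tau: Zeta is ranked higher on 6+2+3 = 11 ballots, Tau on 8. Zeta wins 11–8.
Zeta vs Eta: 0 to 19, Eta.
Tau vs Eta: Tau is ranked higher on 1+1 = 2 ballots, Eta on 17. Eta wins 17–2.
Eta defeats every rival head-to-head and is the Condorcet winner.

Eta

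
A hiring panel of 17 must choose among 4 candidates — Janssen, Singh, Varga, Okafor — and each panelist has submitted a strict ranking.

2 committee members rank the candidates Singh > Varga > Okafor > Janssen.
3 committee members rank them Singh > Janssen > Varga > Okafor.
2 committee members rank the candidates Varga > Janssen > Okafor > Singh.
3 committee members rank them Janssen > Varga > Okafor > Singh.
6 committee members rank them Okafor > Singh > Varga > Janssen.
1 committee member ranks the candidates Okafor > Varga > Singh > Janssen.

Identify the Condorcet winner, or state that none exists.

none

Check each pair by majority over 17 ballots:
Janssen vs Singh: Singh, 12–5.
Janssen–Varga: Varga 11–6.
Janssen vs Okafor: Janssen is ranked higher on 3+2+3 = 8 ballots, Okafor on 9. Okafor wins 9–8.
Singh vs Varga: Singh, 11–6.
Singh–Okafor: Okafor 12–5.
Varga vs Okafor: Varga, 10–7.
Every candidate loses at least once (Janssen loses to Singh; Singh loses to Okafor; Varga loses to Singh; Okafor loses to Varga). The majority relation contains the cycle Singh > Varga > Okafor > Singh, so there is no Condorcet winner.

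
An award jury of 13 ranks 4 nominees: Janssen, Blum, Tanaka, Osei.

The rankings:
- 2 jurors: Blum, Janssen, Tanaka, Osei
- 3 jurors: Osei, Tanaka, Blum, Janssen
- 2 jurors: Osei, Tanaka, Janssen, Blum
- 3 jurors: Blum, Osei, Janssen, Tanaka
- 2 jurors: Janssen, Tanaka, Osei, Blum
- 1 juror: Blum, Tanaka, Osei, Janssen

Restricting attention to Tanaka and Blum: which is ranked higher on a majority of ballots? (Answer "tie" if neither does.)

Ballots ranking Tanaka above Blum: 3 + 2 + 2 = 7.
Ballots ranking Blum above Tanaka: 13 − 7 = 6.
Tanaka wins the head-to-head 7–6.

Tanaka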